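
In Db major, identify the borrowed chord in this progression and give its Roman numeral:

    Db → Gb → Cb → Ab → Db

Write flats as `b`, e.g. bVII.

bVII

In Db major the diatonic chords are Db, Ebm, Fm, Gb, Ab, Bbm, Cdim. Db, Gb and Ab are all diatonic. Cb (Cb–Eb–Gb) is not: scale degree 7 in Db major carries Cdim (vii°). In Db minor the chord on that degree is Cb, so here it functions as bVII, borrowed from the parallel minor.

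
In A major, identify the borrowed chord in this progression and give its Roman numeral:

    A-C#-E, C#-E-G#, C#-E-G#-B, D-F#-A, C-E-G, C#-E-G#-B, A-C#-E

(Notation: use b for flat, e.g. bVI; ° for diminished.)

The diatonic triads in A major are A, Bm, C#m, D, E, F#m, G#dim. Of the given chords, A–C#–E = A, C#–E–G# = C#m, C#–E–G#–B = C#m7 and D–F#–A = D are diatonic. But C–E–G is foreign: the diatonic iii on degree 3 is C#m, whereas C comes from A minor. It is labeled bIII.

bIII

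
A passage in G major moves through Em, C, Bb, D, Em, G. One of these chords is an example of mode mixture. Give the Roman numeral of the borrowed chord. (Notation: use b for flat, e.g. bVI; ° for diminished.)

The diatonic triads in G major are G, Am, Bm, C, D, Em, F#dim. Em, C, D and G are all diatonic. Bb (Bb–D–F) doesn't fit — on degree 3 G major would have Bm (iii). Bb is the degree-3 chord of G minor, so it is the borrowed bIII.

bIII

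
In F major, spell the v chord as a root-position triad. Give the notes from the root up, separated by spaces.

C Eb G

v is built on scale degree 5, which is C in both F major and its parallel. In F minor the chord on C is C–Eb–G.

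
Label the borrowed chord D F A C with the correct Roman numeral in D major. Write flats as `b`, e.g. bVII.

The root D is the diatonic 1st degree of D major; the borrowing shows in the chord quality. D–F–A–C is a minor-seventh chord — the form found in D minor, not the diatonic I (D). Borrowed into D major it is written i7.

i7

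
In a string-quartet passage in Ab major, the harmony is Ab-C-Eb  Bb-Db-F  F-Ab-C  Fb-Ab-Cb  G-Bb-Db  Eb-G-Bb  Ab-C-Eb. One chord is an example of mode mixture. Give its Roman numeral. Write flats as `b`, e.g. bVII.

bVI

Ab major has the diatonic set Ab, Bbm, Cm, Db, Eb, Fm, Gdim. Of the given chords, Ab–C–Eb = Ab, Bb–Db–F = Bbm, F–Ab–C = Fm, G–Bb–Db = Gdim and Eb–G–Bb = Eb are diatonic. Fb–Ab–Cb doesn't fit — on degree 6 Ab major would have Fm (vi). Fb is the degree-6 chord of Ab minor, so it is the borrowed bVI.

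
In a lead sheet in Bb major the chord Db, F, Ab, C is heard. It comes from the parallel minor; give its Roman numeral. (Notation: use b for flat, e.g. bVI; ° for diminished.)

bIIImaj7

The root Db is the lowered 3rd scale degree — diatonically Bb major has D there. Diatonically Bb major has Dm (iii) on that degree; Db–F–Ab–C is instead the major-seventh chord native to Bb minor, so it takes the label bIIImaj7.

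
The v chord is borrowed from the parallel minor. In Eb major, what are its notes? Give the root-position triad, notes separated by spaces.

Bb Db F

The root, Bb, is scale degree 5 — the same note in Eb major and Eb minor; only the chord quality changes. In Eb minor the chord on Bb is Bb–Db–F.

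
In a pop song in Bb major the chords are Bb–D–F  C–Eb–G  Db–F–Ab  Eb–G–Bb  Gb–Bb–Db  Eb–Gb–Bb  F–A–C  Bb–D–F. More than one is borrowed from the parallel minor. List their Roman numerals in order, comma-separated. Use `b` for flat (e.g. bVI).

In Bb major the diatonic chords are Bb, Cm, Dm, Eb, F, Gm, Adim. Of the given chords, Bb–D–F = Bb, C–Eb–G = Cm, Eb–G–Bb = Eb and F–A–C = F are diatonic. Db–F–Ab doesn't fit — on degree 3 Bb major would have Dm (iii). Db is the degree-3 chord of Bb minor, so it is the borrowed bIII. But Gb–Bb–Db is foreign: the diatonic vi on degree 6 is Gm, whereas Gb comes from Bb minor. It is labeled bVI. Eb–Gb–Bb doesn't fit — on degree 4 Bb major would have Eb (IV). Ebm is the degree-4 chord of Bb minor, so it is the borrowed iv.

bIII, bVI, iv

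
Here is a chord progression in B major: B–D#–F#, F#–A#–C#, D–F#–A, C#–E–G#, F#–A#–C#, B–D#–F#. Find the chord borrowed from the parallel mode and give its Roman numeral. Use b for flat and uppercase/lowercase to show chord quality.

B major has the diatonic set B, C#m, D#m, E, F#, G#m, A#dim. Of the given chords, B–D#–F# = B, F#–A#–C# = F# and C#–E–G# = C#m are diatonic. D–F#–A doesn't fit — on degree 3 B major would have D#m (iii). D is the degree-3 chord of B minor, so it is the borrowed bIII.

bIII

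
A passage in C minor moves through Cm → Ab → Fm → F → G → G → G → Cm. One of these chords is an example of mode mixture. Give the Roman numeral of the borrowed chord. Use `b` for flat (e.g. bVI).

The diatonic triads in C minor (with V from harmonic minor) are Cm, Ddim, Eb, Fm, G, Ab, Bb. Cm, Ab, Fm and G are all diatonic. But F (F–A–C) is foreign: the diatonic iv on degree 4 is Fm, whereas F comes from C major. It is labeled IV.

IV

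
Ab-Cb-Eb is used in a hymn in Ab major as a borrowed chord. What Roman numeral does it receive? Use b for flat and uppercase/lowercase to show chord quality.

i

The root Ab is the diatonic 1st degree of Ab major; the borrowing shows in the chord quality. The diatonic chord on degree 1 would be Ab (I), but Ab–Cb–Eb is the minor chord from Ab minor. As a borrowed chord it is labeled i.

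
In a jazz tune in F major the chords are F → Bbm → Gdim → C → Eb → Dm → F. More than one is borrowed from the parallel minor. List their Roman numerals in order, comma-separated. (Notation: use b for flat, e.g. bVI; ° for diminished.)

F major has the diatonic set F, Gm, Am, Bb, C, Dm, Edim. F, C and Dm all belong to that set. But Bbm (Bb–Db–F) is foreign: the diatonic IV on degree 4 is Bb, whereas Bbm comes from F minor. It is labeled iv. But Gdim (G–Bb–Db) is foreign: the diatonic ii on degree 2 is Gm, whereas Gdim comes from F minor. It is labeled ii°. Eb (Eb–G–Bb) is not: scale degree 7 in F major carries Edim (vii°). In F minor the chord on that degree is Eb, so here it functions as bVII, borrowed from the parallel minor.

iv, ii°, bVII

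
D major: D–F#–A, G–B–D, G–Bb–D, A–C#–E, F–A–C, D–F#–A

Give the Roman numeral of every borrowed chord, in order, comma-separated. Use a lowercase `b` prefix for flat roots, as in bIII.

iv, bIII

D major has the diatonic set D, Em, F#m, G, A, Bm, C#dim. Of the given chords, D–F#–A = D, G–B–D = G and A–C#–E = A are diatonic. G–Bb–D is not: scale degree 4 in D major carries G (IV). In D minor the chord on that degree is Gm, so here it functions as iv, borrowed from the parallel minor. F–A–C doesn't fit — on degree 3 D major would have F#m (iii). F is the degree-3 chord of D minor, so it is the borrowed bIII.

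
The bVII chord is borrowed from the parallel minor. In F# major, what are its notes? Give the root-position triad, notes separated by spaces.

E G# B

Scale degree 7 in F# major is E#. bVII uses the lowered form, E, taken from F# minor. Stacking thirds in F# minor on E gives E–G#–B.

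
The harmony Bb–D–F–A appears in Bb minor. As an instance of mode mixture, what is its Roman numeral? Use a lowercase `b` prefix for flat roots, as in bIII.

The root Bb is the diatonic 1st degree of Bb minor; the borrowing shows in the chord quality. Bb–D–F–A is a major-seventh chord — the form found in Bb major, not the diatonic i (Bbm). Borrowed into Bb minor it is written Imaj7.

Imaj7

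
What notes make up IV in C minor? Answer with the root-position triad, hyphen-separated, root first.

The root, F, is scale degree 4 — the same note in C minor and C major; only the chord quality changes. Building the major chord from the parallel major on F: F–A–C.

F-A-C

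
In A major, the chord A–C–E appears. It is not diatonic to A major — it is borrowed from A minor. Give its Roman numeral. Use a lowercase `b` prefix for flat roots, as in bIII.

The root A is the diatonic 1st degree of A major; the borrowing shows in the chord quality. Diatonically A major has A (I) on that degree; A–C–E is instead the minor chord native to A minor, so it takes the label i.

i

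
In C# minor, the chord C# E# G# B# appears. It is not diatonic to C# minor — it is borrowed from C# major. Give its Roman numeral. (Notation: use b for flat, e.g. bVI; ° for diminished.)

C# is scale degree 1 in C# minor. C#–E#–G#–B# is a major-seventh chord — the form found in C# major, not the diatonic i (C#m). Borrowed into C# minor it is written Imaj7.

Imaj7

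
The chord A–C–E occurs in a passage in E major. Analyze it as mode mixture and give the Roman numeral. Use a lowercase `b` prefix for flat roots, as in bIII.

iv

A is scale degree 4 in E major. A–C–E is a minor chord — the form found in E minor, not the diatonic IV (A). Borrowed into E major it is written iv.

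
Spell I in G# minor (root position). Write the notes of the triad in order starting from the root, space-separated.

G# B# D#

I is built on scale degree 1, which is G# in both G# minor and its parallel. Building the major chord from the parallel major on G#: G#–B#–D#.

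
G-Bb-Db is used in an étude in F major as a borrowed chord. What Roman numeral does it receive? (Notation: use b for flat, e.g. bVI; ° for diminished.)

The root G is the diatonic 2nd degree of F major; the borrowing shows in the chord quality. Diatonically F major has Gm (ii) on that degree; G–Bb–Db is instead the diminished chord native to F minor, so it takes the label ii°.

ii°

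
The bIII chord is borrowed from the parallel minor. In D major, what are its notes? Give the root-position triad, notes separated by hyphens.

F-A-C

bIII is built on the lowered scale degree 3. In D major degree 3 is F#; lowered it becomes F. Stacking thirds in D minor on F gives F–A–C.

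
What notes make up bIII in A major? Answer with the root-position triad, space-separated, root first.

Scale degree 3 in A major is C#. bIII uses the lowered form, C, taken from A minor. Stacking thirds in A minor on C gives C–E–G.

C E G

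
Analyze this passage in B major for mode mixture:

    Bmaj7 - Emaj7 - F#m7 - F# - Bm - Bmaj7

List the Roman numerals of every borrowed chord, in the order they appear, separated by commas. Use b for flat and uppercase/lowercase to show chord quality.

v7, i

B major has the diatonic set B, C#m, D#m, E, F#, G#m, A#dim. Of the given chords, Bmaj7, Emaj7 and F# are diatonic. F#m7 (F#–A–C#–E) is not: scale degree 5 in B major carries F# (V). In B minor the chord on that degree is F#m7, so here it functions as v7, borrowed from the parallel minor. But Bm (B–D–F#) is foreign: the diatonic I on degree 1 is B, whereas Bm comes from B minor. It is labeled i.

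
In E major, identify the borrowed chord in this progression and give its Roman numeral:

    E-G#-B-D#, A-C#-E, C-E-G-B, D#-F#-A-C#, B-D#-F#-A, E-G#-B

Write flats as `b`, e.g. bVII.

E major has the diatonic set E, F#m, G#m, A, B, C#m, D#dim. E–G#–B–D# = Emaj7, A–C#–E = A, D#–F#–A–C# = D#m7b5, B–D#–F#–A = B7 and E–G#–B = E are all diatonic. But C–E–G–B is foreign: the diatonic vi on degree 6 is C#m, whereas Cmaj7 comes from E minor. It is labeled bVImaj7.

bVImaj7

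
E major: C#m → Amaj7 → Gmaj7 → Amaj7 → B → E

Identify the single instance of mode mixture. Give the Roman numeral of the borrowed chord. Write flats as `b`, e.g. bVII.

The diatonic triads in E major are E, F#m, G#m, A, B, C#m, D#dim. C#m, Amaj7, B and E all belong to that set. Gmaj7 (G–B–D–F#) doesn't fit — on degree 3 E major would have G#m (iii). Gmaj7 is the degree-3 chord of E minor, so it is the borrowed bIIImaj7.

bIIImaj7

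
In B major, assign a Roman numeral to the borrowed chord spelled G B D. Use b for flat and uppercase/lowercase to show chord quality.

The root G is the lowered 6th scale degree — diatonically B major has G# there. G–B–D is a major chord — the form found in B minor, not the diatonic vi (G#m). Borrowed into B major it is written bVI.

bVI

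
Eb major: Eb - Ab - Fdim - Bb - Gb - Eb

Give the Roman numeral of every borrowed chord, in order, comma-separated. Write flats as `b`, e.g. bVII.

ii°, bIII

The diatonic triads in Eb major are Eb, Fm, Gm, Ab, Bb, Cm, Ddim. Eb, Ab and Bb are all diatonic. Fdim (F–Ab–Cb) doesn't fit — on degree 2 Eb major would have Fm (ii). Fdim is the degree-2 chord of Eb minor, so it is the borrowed ii°. Gb (Gb–Bb–Db) doesn't fit — on degree 3 Eb major would have Gm (iii). Gb is the degree-3 chord of Eb minor, so it is the borrowed bIII.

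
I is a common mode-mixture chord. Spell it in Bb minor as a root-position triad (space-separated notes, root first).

Bb D F

The root, Bb, is scale degree 1 — the same note in Bb minor and Bb major; only the chord quality changes. Building the major chord from the parallel major on Bb: Bb–D–F.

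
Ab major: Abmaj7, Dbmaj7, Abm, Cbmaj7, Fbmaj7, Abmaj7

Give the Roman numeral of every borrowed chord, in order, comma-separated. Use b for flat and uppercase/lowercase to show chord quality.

In Ab major the diatonic chords are Ab, Bbm, Cm, Db, Eb, Fm, Gdim. Of the given chords, Abmaj7 and Dbmaj7 are diatonic. Abm (Ab–Cb–Eb) doesn't fit — on degree 1 Ab major would have Ab (I). Abm is the degree-1 chord of Ab minor, so it is the borrowed i. But Cbmaj7 (Cb–Eb–Gb–Bb) is foreign: the diatonic iii on degree 3 is Cm, whereas Cbmaj7 comes from Ab minor. It is labeled bIIImaj7. Fbmaj7 (Fb–Ab–Cb–Eb) is not: scale degree 6 in Ab major carries Fm (vi). In Ab minor the chord on that degree is Fbmaj7, so here it functions as bVImaj7, borrowed from the parallel minor.

i, bIIImaj7, bVImaj7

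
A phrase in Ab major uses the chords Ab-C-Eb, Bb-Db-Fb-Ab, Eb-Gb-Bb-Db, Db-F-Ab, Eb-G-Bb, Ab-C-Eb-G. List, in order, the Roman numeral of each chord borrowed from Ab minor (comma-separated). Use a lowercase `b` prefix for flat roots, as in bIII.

iiø7, v7

The diatonic triads in Ab major are Ab, Bbm, Cm, Db, Eb, Fm, Gdim. Ab–C–Eb = Ab, Db–F–Ab = Db, Eb–G–Bb = Eb and Ab–C–Eb–G = Abmaj7 are all diatonic. But Bb–Db–Fb–Ab is foreign: the diatonic ii on degree 2 is Bbm, whereas Bbm7b5 comes from Ab minor. It is labeled iiø7. Eb–Gb–Bb–Db doesn't fit — on degree 5 Ab major would have Eb (V). Ebm7 is the degree-5 chord of Ab minor, so it is the borrowed v7.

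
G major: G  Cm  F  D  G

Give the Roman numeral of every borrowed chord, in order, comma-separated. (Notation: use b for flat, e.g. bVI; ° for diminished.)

iv, bVII

In G major the diatonic chords are G, Am, Bm, C, D, Em, F#dim. G and D are both diatonic. Cm (C–Eb–G) is not: scale degree 4 in G major carries C (IV). In G minor the chord on that degree is Cm, so here it functions as iv, borrowed from the parallel minor. F (F–A–C) is not: scale degree 7 in G major carries F#dim (vii°). In G minor the chord on that degree is F, so here it functions as bVII, borrowed from the parallel minor.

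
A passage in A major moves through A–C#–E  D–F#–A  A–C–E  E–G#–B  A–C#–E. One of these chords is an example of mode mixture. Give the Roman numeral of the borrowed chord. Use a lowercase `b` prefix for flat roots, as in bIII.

i

In A major the diatonic chords are A, Bm, C#m, D, E, F#m, G#dim. A–C#–E = A, D–F#–A = D and E–G#–B = E are all diatonic. But A–C–E is foreign: the diatonic I on degree 1 is A, whereas Am comes from A minor. It is labeled i.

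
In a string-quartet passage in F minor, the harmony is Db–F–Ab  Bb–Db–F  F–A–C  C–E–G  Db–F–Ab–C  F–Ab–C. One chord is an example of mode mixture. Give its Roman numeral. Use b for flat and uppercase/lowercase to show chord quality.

F minor has the diatonic set Fm, Gdim, Ab, Bbm, C, Db, Eb (with V from harmonic minor). Db–F–Ab = Db, Bb–Db–F = Bbm, C–E–G = C, Db–F–Ab–C = Dbmaj7 and F–Ab–C = Fm are all diatonic. F–A–C doesn't fit — on degree 1 F minor would have Fm (i). F is the degree-1 chord of F major, so it is the borrowed I.

I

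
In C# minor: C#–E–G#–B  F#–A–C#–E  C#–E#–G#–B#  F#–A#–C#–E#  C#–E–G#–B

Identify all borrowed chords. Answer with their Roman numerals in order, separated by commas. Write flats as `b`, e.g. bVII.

In C# minor (with V from harmonic minor) the diatonic chords are C#m, D#dim, E, F#m, G#, A, B. Of the given chords, C#–E–G#–B = C#m7 and F#–A–C#–E = F#m7 are diatonic. C#–E#–G#–B# is not: scale degree 1 in C# minor carries C#m (i). In C# major the chord on that degree is C#maj7, so here it functions as Imaj7, borrowed from the parallel major. F#–A#–C#–E# is not: scale degree 4 in C# minor carries F#m (iv). In C# major the chord on that degree is F#maj7, so here it functions as IVmaj7, borrowed from the parallel major.

Imaj7, IVmaj7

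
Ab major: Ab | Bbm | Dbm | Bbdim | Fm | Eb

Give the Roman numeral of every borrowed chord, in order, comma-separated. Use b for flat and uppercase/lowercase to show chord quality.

iv, ii°

In Ab major the diatonic chords are Ab, Bbm, Cm, Db, Eb, Fm, Gdim. Ab, Bbm, Fm and Eb all belong to that set. But Dbm (Db–Fb–Ab) is foreign: the diatonic IV on degree 4 is Db, whereas Dbm comes from Ab minor. It is labeled iv. Bbdim (Bb–Db–Fb) is not: scale degree 2 in Ab major carries Bbm (ii). In Ab minor the chord on that degree is Bbdim, so here it functions as ii°, borrowed from the parallel minor.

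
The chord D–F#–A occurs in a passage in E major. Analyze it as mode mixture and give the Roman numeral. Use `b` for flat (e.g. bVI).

bVII

The root D is the lowered 7th scale degree — diatonically E major has D# there. Diatonically E major has D#dim (vii°) on that degree; D–F#–A is instead the major chord native to E minor, so it takes the label bVII.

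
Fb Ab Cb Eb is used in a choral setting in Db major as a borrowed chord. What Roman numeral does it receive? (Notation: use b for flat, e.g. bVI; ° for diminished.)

bIIImaj7

In Db major scale degree 3 is F; Fb is its lowered form, from Db minor. Fb–Ab–Cb–Eb is a major-seventh chord — the form found in Db minor, not the diatonic iii (Fm). Borrowed into Db major it is written bIIImaj7.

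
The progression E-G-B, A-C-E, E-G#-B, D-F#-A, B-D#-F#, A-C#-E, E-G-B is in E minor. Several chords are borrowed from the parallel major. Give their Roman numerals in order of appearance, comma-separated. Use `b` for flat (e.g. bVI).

The diatonic triads in E minor (with V from harmonic minor) are Em, F#dim, G, Am, B, C, D. E–G–B = Em, A–C–E = Am, D–F#–A = D and B–D#–F# = B all belong to that set. But E–G#–B is foreign: the diatonic i on degree 1 is Em, whereas E comes from E major. It is labeled I. But A–C#–E is foreign: the diatonic iv on degree 4 is Am, whereas A comes from E major. It is labeled IV.

I, IV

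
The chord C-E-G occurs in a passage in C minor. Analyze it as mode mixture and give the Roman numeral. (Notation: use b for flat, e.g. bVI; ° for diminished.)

C is scale degree 1 in C minor. C–E–G is a major chord — the form found in C major, not the diatonic i (Cm). Borrowed into C minor it is written I.

I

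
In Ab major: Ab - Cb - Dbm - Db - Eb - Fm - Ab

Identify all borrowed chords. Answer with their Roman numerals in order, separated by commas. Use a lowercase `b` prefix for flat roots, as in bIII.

bIII, iv

The diatonic triads in Ab major are Ab, Bbm, Cm, Db, Eb, Fm, Gdim. Ab, Db, Eb and Fm are all diatonic. Cb (Cb–Eb–Gb) is not: scale degree 3 in Ab major carries Cm (iii). In Ab minor the chord on that degree is Cb, so here it functions as bIII, borrowed from the parallel minor. But Dbm (Db–Fb–Ab) is foreign: the diatonic IV on degree 4 is Db, whereas Dbm comes from Ab minor. It is labeled iv.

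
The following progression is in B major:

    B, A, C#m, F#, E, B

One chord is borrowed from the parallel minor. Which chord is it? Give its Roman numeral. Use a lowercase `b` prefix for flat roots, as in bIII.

bVII

In B major the diatonic chords are B, C#m, D#m, E, F#, G#m, A#dim. Of the given chords, B, C#m, F# and E are diatonic. But A (A–C#–E) is foreign: the diatonic vii° on degree 7 is A#dim, whereas A comes from B minor. It is labeled bVII.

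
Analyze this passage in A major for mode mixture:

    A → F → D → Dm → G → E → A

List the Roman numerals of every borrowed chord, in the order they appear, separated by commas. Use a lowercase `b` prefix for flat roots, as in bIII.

In A major the diatonic chords are A, Bm, C#m, D, E, F#m, G#dim. A, D and E are all diatonic. But F (F–A–C) is foreign: the diatonic vi on degree 6 is F#m, whereas F comes from A minor. It is labeled bVI. But Dm (D–F–A) is foreign: the diatonic IV on degree 4 is D, whereas Dm comes from A minor. It is labeled iv. G (G–B–D) is not: scale degree 7 in A major carries G#dim (vii°). In A minor the chord on that degree is G, so here it functions as bVII, borrowed from the parallel minor.

bVI, iv, bVII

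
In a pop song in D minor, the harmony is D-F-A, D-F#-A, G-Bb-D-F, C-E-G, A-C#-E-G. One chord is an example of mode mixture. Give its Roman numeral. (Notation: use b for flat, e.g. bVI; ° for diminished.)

I

In D minor (with V from harmonic minor) the diatonic chords are Dm, Edim, F, Gm, A, Bb, C. Of the given chords, D–F–A = Dm, G–Bb–D–F = Gm7, C–E–G = C and A–C#–E–G = A7 are diatonic. D–F#–A is not: scale degree 1 in D minor carries Dm (i). In D major the chord on that degree is D, so here it functions as I, borrowed from the parallel major.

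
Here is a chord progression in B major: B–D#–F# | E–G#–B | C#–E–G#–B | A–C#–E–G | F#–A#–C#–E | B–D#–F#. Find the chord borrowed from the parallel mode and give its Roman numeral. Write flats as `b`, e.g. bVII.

bVII7

B major has the diatonic set B, C#m, D#m, E, F#, G#m, A#dim. B–D#–F# = B, E–G#–B = E, C#–E–G#–B = C#m7 and F#–A#–C#–E = F#7 all belong to that set. A–C#–E–G is not: scale degree 7 in B major carries A#dim (vii°). In B minor the chord on that degree is A7, so here it functions as bVII7, borrowed from the parallel minor.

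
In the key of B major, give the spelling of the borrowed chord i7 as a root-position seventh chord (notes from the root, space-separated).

The root, B, is scale degree 1 — the same note in B major and B minor; only the chord quality changes. In B minor the chord on B is B–D–F#–A.

B D F# A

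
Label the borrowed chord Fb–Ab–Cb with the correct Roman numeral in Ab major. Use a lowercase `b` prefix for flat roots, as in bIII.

The root Fb is the lowered 6th scale degree — diatonically Ab major has F there. Fb–Ab–Cb is a major chord — the form found in Ab minor, not the diatonic vi (Fm). Borrowed into Ab major it is written bVI.

bVI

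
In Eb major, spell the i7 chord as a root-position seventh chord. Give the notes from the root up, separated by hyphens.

Eb-Gb-Bb-Db

i7 is built on scale degree 1, which is Eb in both Eb major and its parallel. Stacking thirds in Eb minor on Eb gives Eb–Gb–Bb–Db.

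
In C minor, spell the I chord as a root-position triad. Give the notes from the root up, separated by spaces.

I is built on scale degree 1, which is C in both C minor and its parallel. Stacking thirds in C major on C gives C–E–G.

C E G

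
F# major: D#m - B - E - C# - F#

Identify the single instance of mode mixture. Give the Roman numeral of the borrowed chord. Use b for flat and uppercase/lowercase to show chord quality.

bVII

In F# major the diatonic chords are F#, G#m, A#m, B, C#, D#m, E#dim. Of the given chords, D#m, B, C# and F# are diatonic. But E (E–G#–B) is foreign: the diatonic vii° on degree 7 is E#dim, whereas E comes from F# minor. It is labeled bVII.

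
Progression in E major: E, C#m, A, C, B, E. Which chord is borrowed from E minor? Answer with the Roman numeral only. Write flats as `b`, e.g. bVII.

bVI

The diatonic triads in E major are E, F#m, G#m, A, B, C#m, D#dim. E, C#m, A and B all belong to that set. But C (C–E–G) is foreign: the diatonic vi on degree 6 is C#m, whereas C comes from E minor. It is labeled bVI.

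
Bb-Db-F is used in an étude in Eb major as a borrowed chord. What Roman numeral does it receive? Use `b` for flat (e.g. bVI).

Bb is scale degree 5 in Eb major. Bb–Db–F is a minor chord — the form found in Eb minor, not the diatonic V (Bb). Borrowed into Eb major it is written v.

v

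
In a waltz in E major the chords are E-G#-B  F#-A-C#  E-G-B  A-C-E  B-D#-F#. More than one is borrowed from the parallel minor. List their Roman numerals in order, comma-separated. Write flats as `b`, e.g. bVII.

i, iv

The diatonic triads in E major are E, F#m, G#m, A, B, C#m, D#dim. E–G#–B = E, F#–A–C# = F#m and B–D#–F# = B are all diatonic. E–G–B doesn't fit — on degree 1 E major would have E (I). Em is the degree-1 chord of E minor, so it is the borrowed i. A–C–E is not: scale degree 4 in E major carries A (IV). In E minor the chord on that degree is Am, so here it functions as iv, borrowed from the parallel minor.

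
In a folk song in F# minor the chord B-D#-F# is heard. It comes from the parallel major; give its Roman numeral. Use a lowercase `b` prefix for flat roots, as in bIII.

The root B is the diatonic 4th degree of F# minor; the borrowing shows in the chord quality. The diatonic chord on degree 4 would be Bm (iv), but B–D#–F# is the major chord from F# major. As a borrowed chord it is labeled IV.

IV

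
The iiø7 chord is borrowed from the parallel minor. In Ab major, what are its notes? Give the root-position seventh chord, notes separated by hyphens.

Bb-Db-Fb-Ab

The root, Bb, is scale degree 2 — the same note in Ab major and Ab minor; only the chord quality changes. In Ab minor the chord on Bb is Bb–Db–Fb–Ab.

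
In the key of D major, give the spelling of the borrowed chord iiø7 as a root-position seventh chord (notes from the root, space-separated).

E G Bb D

The root, E, is scale degree 2 — the same note in D major and D minor; only the chord quality changes. Stacking thirds in D minor on E gives E–G–Bb–D.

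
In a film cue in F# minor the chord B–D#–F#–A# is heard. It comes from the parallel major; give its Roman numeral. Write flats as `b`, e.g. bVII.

The root B is the diatonic 4th degree of F# minor; the borrowing shows in the chord quality. B–D#–F#–A# is a major-seventh chord — the form found in F# major, not the diatonic iv (Bm). Borrowed into F# minor it is written IVmaj7.

IVmaj7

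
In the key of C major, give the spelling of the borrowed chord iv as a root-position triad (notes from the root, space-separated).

F Ab C

The root, F, is scale degree 4 — the same note in C major and C minor; only the chord quality changes. In C minor the chord on F is F–Ab–C.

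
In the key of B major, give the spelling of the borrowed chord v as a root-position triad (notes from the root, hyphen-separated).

F#-A-C#

The root, F#, is scale degree 5 — the same note in B major and B minor; only the chord quality changes. Stacking thirds in B minor on F# gives F#–A–C#.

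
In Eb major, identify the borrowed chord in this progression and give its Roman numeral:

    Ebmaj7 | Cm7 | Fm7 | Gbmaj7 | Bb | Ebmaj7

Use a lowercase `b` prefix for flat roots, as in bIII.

Eb major has the diatonic set Eb, Fm, Gm, Ab, Bb, Cm, Ddim. Of the given chords, Ebmaj7, Cm7, Fm7 and Bb are diatonic. But Gbmaj7 (Gb–Bb–Db–F) is foreign: the diatonic iii on degree 3 is Gm, whereas Gbmaj7 comes from Eb minor. It is labeled bIIImaj7.

bIIImaj7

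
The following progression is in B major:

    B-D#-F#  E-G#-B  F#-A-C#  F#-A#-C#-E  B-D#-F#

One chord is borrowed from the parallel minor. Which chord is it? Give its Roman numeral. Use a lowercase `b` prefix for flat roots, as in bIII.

The diatonic triads in B major are B, C#m, D#m, E, F#, G#m, A#dim. B–D#–F# = B, E–G#–B = E and F#–A#–C#–E = F#7 all belong to that set. F#–A–C# doesn't fit — on degree 5 B major would have F# (V). F#m is the degree-5 chord of B minor, so it is the borrowed v.

v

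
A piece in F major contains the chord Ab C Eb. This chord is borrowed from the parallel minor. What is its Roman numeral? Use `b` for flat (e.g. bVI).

Ab is the lowered form of scale degree 3 in F major (the diatonic degree 3 is A). Diatonically F major has Am (iii) on that degree; Ab–C–Eb is instead the major chord native to F minor, so it takes the label bIII.

bIII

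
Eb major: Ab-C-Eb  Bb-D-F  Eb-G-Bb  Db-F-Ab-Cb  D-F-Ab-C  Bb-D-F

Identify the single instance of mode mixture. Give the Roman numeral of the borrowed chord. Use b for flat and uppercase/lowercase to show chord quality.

bVII7

Eb major has the diatonic set Eb, Fm, Gm, Ab, Bb, Cm, Ddim. Ab–C–Eb = Ab, Bb–D–F = Bb, Eb–G–Bb = Eb and D–F–Ab–C = Dm7b5 all belong to that set. Db–F–Ab–Cb doesn't fit — on degree 7 Eb major would have Ddim (vii°). Db7 is the degree-7 chord of Eb minor, so it is the borrowed bVII7.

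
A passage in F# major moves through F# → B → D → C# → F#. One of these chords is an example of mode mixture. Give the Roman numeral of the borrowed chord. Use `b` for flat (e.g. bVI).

bVI

The diatonic triads in F# major are F#, G#m, A#m, B, C#, D#m, E#dim. Of the given chords, F#, B and C# are diatonic. But D (D–F#–A) is foreign: the diatonic vi on degree 6 is D#m, whereas D comes from F# minor. It is labeled bVI.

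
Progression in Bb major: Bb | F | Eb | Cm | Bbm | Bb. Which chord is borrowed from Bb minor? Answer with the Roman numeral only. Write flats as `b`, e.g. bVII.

In Bb major the diatonic chords are Bb, Cm, Dm, Eb, F, Gm, Adim. Of the given chords, Bb, F, Eb and Cm are diatonic. Bbm (Bb–Db–F) is not: scale degree 1 in Bb major carries Bb (I). In Bb minor the chord on that degree is Bbm, so here it functions as i, borrowed from the parallel minor.

i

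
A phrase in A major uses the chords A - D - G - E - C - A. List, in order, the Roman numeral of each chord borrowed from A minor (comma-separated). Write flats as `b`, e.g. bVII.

A major has the diatonic set A, Bm, C#m, D, E, F#m, G#dim. A, D and E are all diatonic. G (G–B–D) doesn't fit — on degree 7 A major would have G#dim (vii°). G is the degree-7 chord of A minor, so it is the borrowed bVII. C (C–E–G) doesn't fit — on degree 3 A major would have C#m (iii). C is the degree-3 chord of A minor, so it is the borrowed bIII.

bVII, bIII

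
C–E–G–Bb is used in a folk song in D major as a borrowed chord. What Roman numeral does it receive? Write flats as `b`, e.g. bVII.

In D major scale degree 7 is C#; C is its lowered form, from D minor. The diatonic chord on degree 7 would be C#dim (vii°), but C–E–G–Bb is the dominant-seventh chord from D minor. As a borrowed chord it is labeled bVII7.

bVII7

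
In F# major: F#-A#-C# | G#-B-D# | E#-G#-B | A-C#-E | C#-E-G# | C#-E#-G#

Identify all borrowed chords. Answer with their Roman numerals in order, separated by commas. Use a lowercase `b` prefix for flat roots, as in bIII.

F# major has the diatonic set F#, G#m, A#m, B, C#, D#m, E#dim. Of the given chords, F#–A#–C# = F#, G#–B–D# = G#m, E#–G#–B = E#dim and C#–E#–G# = C# are diatonic. A–C#–E doesn't fit — on degree 3 F# major would have A#m (iii). A is the degree-3 chord of F# minor, so it is the borrowed bIII. C#–E–G# doesn't fit — on degree 5 F# major would have C# (V). C#m is the degree-5 chord of F# minor, so it is the borrowed v.

bIII, v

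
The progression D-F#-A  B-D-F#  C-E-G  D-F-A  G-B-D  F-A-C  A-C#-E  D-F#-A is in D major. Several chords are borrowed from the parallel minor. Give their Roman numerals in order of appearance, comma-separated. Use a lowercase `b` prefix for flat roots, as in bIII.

In D major the diatonic chords are D, Em, F#m, G, A, Bm, C#dim. D–F#–A = D, B–D–F# = Bm, G–B–D = G and A–C#–E = A all belong to that set. But C–E–G is foreign: the diatonic vii° on degree 7 is C#dim, whereas C comes from D minor. It is labeled bVII. But D–F–A is foreign: the diatonic I on degree 1 is D, whereas Dm comes from D minor. It is labeled i. F–A–C is not: scale degree 3 in D major carries F#m (iii). In D minor the chord on that degree is F, so here it functions as bIII, borrowed from the parallel minor.

bVII, i, bIII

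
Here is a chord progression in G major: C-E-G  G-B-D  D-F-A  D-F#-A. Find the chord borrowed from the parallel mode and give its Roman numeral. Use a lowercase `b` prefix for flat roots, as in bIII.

v

In G major the diatonic chords are G, Am, Bm, C, D, Em, F#dim. C–E–G = C, G–B–D = G and D–F#–A = D are all diatonic. But D–F–A is foreign: the diatonic V on degree 5 is D, whereas Dm comes from G minor. It is labeled v.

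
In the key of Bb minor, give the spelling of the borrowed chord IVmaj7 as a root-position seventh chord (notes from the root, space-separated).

Eb G Bb D

The root, Eb, is scale degree 4 — the same note in Bb minor and Bb major; only the chord quality changes. In Bb major the chord on Eb is Eb–G–Bb–D.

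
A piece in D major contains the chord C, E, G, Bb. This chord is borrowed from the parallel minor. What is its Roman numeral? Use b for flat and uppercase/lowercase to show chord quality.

In D major scale degree 7 is C#; C is its lowered form, from D minor. The diatonic chord on degree 7 would be C#dim (vii°), but C–E–G–Bb is the dominant-seventh chord from D minor. As a borrowed chord it is labeled bVII7.

bVII7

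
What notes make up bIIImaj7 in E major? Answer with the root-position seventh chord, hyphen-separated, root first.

The root of bIIImaj7 is the lowered 3rd degree: G# becomes G. Stacking thirds in E minor on G gives G–B–D–F#.

G-B-D-F#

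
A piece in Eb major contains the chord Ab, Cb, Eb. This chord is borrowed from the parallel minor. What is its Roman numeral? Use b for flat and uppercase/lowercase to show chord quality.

iv

The root Ab is the diatonic 4th degree of Eb major; the borrowing shows in the chord quality. Diatonically Eb major has Ab (IV) on that degree; Ab–Cb–Eb is instead the minor chord native to Eb minor, so it takes the label iv.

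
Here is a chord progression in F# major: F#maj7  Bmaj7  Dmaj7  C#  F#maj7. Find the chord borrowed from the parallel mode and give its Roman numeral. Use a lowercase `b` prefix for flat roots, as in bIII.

The diatonic triads in F# major are F#, G#m, A#m, B, C#, D#m, E#dim. F#maj7, Bmaj7 and C# are all diatonic. But Dmaj7 (D–F#–A–C#) is foreign: the diatonic vi on degree 6 is D#m, whereas Dmaj7 comes from F# minor. It is labeled bVImaj7.

bVImaj7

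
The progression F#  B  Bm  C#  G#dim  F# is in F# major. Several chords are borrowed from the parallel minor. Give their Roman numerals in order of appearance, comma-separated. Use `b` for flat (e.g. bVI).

In F# major the diatonic chords are F#, G#m, A#m, B, C#, D#m, E#dim. F#, B and C# all belong to that set. But Bm (B–D–F#) is foreign: the diatonic IV on degree 4 is B, whereas Bm comes from F# minor. It is labeled iv. G#dim (G#–B–D) doesn't fit — on degree 2 F# major would have G#m (ii). G#dim is the degree-2 chord of F# minor, so it is the borrowed ii°.

iv, ii°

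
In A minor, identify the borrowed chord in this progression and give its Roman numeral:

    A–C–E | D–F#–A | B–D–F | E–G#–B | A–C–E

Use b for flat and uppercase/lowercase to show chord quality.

A minor has the diatonic set Am, Bdim, C, Dm, E, F, G (with V from harmonic minor). A–C–E = Am, B–D–F = Bdim and E–G#–B = E are all diatonic. D–F#–A is not: scale degree 4 in A minor carries Dm (iv). In A major the chord on that degree is D, so here it functions as IV, borrowed from the parallel major.

IV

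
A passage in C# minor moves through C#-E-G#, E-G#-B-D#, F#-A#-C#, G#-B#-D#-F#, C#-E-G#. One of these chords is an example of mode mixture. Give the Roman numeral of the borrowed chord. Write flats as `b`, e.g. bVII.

IV

In C# minor (with V from harmonic minor) the diatonic chords are C#m, D#dim, E, F#m, G#, A, B. C#–E–G# = C#m, E–G#–B–D# = Emaj7 and G#–B#–D#–F# = G#7 all belong to that set. F#–A#–C# doesn't fit — on degree 4 C# minor would have F#m (iv). F# is the degree-4 chord of C# major, so it is the borrowed IV.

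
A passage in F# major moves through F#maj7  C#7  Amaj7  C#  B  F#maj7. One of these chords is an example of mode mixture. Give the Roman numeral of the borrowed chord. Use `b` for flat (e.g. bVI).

F# major has the diatonic set F#, G#m, A#m, B, C#, D#m, E#dim. F#maj7, C#7, C# and B all belong to that set. Amaj7 (A–C#–E–G#) doesn't fit — on degree 3 F# major would have A#m (iii). Amaj7 is the degree-3 chord of F# minor, so it is the borrowed bIIImaj7.

bIIImaj7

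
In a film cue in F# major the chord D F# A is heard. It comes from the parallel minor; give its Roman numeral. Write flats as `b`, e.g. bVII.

bVI

The root D is the lowered 6th scale degree — diatonically F# major has D# there. The diatonic chord on degree 6 would be D#m (vi), but D–F#–A is the major chord from F# minor. As a borrowed chord it is labeled bVI.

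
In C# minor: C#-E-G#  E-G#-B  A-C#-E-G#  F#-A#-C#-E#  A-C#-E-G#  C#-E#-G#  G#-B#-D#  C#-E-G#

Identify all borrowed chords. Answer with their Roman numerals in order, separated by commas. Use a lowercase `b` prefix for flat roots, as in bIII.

C# minor has the diatonic set C#m, D#dim, E, F#m, G#, A, B (with V from harmonic minor). C#–E–G# = C#m, E–G#–B = E, A–C#–E–G# = Amaj7 and G#–B#–D# = G# all belong to that set. F#–A#–C#–E# is not: scale degree 4 in C# minor carries F#m (iv). In C# major the chord on that degree is F#maj7, so here it functions as IVmaj7, borrowed from the parallel major. C#–E#–G# doesn't fit — on degree 1 C# minor would have C#m (i). C# is the degree-1 chord of C# major, so it is the borrowed I.

IVmaj7, I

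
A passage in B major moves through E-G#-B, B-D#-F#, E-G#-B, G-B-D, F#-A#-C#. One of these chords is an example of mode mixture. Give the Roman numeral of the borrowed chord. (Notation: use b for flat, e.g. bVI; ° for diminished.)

In B major the diatonic chords are B, C#m, D#m, E, F#, G#m, A#dim. E–G#–B = E, B–D#–F# = B and F#–A#–C# = F# are all diatonic. G–B–D is not: scale degree 6 in B major carries G#m (vi). In B minor the chord on that degree is G, so here it functions as bVI, borrowed from the parallel minor.

bVI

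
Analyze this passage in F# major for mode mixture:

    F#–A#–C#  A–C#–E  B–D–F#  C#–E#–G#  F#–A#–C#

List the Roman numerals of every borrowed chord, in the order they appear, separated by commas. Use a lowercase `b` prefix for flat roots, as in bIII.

The diatonic triads in F# major are F#, G#m, A#m, B, C#, D#m, E#dim. F#–A#–C# = F# and C#–E#–G# = C# are both diatonic. A–C#–E is not: scale degree 3 in F# major carries A#m (iii). In F# minor the chord on that degree is A, so here it functions as bIII, borrowed from the parallel minor. B–D–F# doesn't fit — on degree 4 F# major would have B (IV). Bm is the degree-4 chord of F# minor, so it is the borrowed iv.

bIII, iv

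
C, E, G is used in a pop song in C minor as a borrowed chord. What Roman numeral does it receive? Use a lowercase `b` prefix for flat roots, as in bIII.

I

C is scale degree 1 in C minor. The diatonic chord on degree 1 would be Cm (i), but C–E–G is the major chord from C major. As a borrowed chord it is labeled I.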